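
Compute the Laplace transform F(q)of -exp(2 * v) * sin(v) -1/((q - 2)^2 + 1)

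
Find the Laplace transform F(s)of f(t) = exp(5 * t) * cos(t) (s - 5)/((s - 5)^2 + 1)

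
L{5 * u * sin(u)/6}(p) 5 * p/(3 * (p^2 + 1)^2)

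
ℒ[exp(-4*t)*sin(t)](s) 1/((s + 4)^2 + 1)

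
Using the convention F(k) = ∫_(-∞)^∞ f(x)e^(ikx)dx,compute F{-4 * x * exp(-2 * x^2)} -sqrt(2) * I * sqrt(pi) * k * exp(-k^2/8)/2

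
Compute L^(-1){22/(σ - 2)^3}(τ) 11 * τ^2 * exp(2 * τ)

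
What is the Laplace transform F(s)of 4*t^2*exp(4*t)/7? 8/(7*(s - 4)^3)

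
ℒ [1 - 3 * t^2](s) 1/s - 6/s^3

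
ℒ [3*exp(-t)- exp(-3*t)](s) 3/(s + 1)-1/(s + 3)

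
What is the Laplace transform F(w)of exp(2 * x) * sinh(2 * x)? 2/(w * (w - 4))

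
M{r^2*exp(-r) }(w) gamma(w + 2) 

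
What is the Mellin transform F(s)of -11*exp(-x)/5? -11*gamma(s)/5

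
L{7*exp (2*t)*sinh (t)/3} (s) 7/ (3*( (s - 2)^2-1))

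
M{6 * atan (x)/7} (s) -3 * pi * sec (pi * s/2)/ (7 * s)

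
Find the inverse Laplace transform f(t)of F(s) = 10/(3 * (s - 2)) 10 * exp(2 * t)/3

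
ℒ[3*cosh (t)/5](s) 3*s/ (5*(s^2 - 1))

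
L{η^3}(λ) 6/λ^4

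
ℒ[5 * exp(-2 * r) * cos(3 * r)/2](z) 5 * (z + 2)/(2 * ((z + 2)^2 + 9))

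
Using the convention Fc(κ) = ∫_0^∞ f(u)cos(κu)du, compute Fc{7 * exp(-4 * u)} 28/(κ^2 + 16)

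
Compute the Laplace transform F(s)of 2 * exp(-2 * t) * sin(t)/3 2/(3 * ((s + 2)^2 + 1))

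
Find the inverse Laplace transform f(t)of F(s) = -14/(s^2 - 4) -7*sinh(2*t)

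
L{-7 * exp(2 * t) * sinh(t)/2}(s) -7/(2 * (s - 2)^2 - 2)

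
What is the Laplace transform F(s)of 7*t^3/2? 21/s^4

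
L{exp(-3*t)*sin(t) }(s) 1/((s + 3) ^2 + 1) 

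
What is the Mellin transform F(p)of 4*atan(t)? -2*pi*sec(pi*p/2)/p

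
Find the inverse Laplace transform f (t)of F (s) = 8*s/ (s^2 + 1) 8*cos (t)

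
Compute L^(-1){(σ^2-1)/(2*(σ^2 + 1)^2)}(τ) τ*cos(τ)/2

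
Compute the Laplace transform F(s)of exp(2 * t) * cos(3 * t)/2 (s - 2)/(2 * ((s - 2)^2 + 9))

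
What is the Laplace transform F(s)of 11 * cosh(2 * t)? 11 * s/(s^2 - 4)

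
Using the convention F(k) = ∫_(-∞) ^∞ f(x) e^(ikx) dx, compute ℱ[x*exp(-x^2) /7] I*sqrt(pi)*k*exp(-k^2/4) /14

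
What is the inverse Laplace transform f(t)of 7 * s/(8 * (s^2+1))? 7 * cos(t)/8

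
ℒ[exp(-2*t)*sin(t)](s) 1/((s+2) ^2+1) 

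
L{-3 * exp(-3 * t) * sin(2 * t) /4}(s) -3/(2 * (s + 3) ^2 + 8) 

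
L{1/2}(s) 1/(2 * s)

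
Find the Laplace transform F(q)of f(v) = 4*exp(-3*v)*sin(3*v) 12/((q+3)^2+9)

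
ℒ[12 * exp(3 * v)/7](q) 12/(7 * (q - 3))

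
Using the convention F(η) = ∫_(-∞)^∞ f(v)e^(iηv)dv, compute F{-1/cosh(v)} -pi/cosh(pi*η/2)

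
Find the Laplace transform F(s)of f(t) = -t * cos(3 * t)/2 (9 - s^2)/(2 * (s^2 + 9)^2)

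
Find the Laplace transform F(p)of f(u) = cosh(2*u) p/(p^2 - 4)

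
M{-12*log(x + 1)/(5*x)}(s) 12*pi*csc(pi*s)/(5*(s - 1))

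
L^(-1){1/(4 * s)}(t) 1/4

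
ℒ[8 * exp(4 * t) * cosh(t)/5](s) 8 * (s - 4)/(5 * ((s - 4)^2 - 1))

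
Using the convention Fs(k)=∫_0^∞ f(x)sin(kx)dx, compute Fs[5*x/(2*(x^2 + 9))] 5*pi*exp(-3*k)/4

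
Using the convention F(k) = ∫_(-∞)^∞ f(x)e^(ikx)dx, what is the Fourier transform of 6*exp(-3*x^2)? 2*sqrt(3)*sqrt(pi)*exp(-k^2/12)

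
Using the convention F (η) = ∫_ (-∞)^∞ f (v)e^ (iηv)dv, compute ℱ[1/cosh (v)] pi/cosh (pi*η/2)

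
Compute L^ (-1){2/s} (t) 2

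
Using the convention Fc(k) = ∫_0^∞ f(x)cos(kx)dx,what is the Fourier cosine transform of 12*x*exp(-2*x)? 12*(4 - k^2)/(k^2 + 4)^2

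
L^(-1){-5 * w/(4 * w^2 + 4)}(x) -5 * cos(x)/4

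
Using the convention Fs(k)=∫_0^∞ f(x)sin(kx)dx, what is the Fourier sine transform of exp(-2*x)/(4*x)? atan(k/2)/4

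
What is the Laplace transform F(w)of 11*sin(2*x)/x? 11*atan(2/w)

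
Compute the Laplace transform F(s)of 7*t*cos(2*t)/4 7*(s^2 - 4)/(4*(s^2+4)^2)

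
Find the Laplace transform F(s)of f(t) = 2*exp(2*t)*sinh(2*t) 4/(s*(s - 4))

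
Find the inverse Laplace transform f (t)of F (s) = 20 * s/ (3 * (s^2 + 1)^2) 10 * t * sin (t)/3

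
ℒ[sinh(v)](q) 1/(q^2 - 1)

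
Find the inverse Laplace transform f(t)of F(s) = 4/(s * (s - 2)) 4 * exp(t) * sinh(t)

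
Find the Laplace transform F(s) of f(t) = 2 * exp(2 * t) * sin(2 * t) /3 4/(3 * ((s - 2) ^2 + 4) ) 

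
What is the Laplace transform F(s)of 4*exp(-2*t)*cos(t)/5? 4*(s + 2)/(5*((s + 2)^2 + 1))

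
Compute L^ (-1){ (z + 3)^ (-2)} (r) r * exp (-3 * r)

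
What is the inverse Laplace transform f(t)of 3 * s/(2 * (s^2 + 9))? 3 * cos(3 * t)/2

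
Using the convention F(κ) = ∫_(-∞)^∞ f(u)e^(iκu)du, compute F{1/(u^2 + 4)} pi*exp(-2*Abs(κ))/2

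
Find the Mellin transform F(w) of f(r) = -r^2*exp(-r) -gamma(w+2) 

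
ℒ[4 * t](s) 4/s^2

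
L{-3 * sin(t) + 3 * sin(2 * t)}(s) 6/(s^2 + 4) - 3/(s^2 + 1)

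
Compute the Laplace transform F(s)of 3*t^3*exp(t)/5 18/(5*(s - 1)^4)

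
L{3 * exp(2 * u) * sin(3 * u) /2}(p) 9/(2 * ((p - 2) ^2 + 9) ) 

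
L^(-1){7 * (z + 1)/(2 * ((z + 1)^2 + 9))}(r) 7 * exp(-r) * cos(3 * r)/2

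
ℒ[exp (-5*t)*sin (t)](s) 1/ ( (s + 5)^2 + 1)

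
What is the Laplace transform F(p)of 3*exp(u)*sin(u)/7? 3/(7*((p - 1)^2 + 1))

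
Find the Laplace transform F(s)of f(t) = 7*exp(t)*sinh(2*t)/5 14/(5*((s - 1)^2-4))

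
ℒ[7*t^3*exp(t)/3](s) 14/(s - 1)^4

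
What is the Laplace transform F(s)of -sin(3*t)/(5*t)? -atan(3/s)/5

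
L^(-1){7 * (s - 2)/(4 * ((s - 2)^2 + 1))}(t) 7 * exp(2 * t) * cos(t)/4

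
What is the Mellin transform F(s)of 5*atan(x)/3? -5*pi*sec(pi*s/2)/(6*s)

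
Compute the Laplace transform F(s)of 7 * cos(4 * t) 7 * s/(s^2 + 16)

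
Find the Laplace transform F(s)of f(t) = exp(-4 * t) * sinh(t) 1/((s+4)^2 - 1)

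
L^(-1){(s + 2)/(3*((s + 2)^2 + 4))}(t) exp(-2*t)*cos(2*t)/3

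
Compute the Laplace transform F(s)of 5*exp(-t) 5/(s+1)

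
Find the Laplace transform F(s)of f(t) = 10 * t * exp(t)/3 10/(3 * (s - 1)^2)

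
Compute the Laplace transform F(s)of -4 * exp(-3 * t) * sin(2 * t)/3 -8/(3 * (s + 3)^2 + 12)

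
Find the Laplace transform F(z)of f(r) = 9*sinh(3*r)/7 27/(7*(z^2-9))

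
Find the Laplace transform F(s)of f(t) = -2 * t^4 -48/s^5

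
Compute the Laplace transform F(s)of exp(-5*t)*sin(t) 1/((s+5)^2+1)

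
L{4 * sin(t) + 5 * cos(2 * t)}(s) 4/(s^2 + 1) + 5 * s/(s^2 + 4)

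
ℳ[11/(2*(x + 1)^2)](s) -11*pi*(s - 1)/(2*sin(pi*s))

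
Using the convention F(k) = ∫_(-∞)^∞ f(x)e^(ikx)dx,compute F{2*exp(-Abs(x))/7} 4/(7*(k^2 + 1))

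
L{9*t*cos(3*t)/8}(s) 9*(s^2 - 9)/(8*(s^2 + 9)^2)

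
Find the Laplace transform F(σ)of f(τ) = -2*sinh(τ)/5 -2/(5*σ^2 - 5)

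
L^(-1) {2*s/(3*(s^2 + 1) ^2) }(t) t*sin(t) /3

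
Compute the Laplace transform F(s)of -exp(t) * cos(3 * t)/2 (1 - s)/(2 * ((s - 1)^2 + 9))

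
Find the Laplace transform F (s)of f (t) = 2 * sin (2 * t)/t 2 * atan (2/s)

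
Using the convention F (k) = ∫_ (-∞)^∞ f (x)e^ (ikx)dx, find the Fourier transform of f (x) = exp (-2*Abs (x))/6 2/ (3*(k^2 + 4))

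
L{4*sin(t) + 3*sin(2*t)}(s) 4/(s^2 + 1) + 6/(s^2 + 4)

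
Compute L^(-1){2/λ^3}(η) η^2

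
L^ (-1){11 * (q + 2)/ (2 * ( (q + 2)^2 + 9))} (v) 11 * exp (-2 * v) * cos (3 * v)/2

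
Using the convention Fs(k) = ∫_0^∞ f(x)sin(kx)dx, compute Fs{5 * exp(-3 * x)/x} 5 * atan(k/3)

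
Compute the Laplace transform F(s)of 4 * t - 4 4/s^2-4/s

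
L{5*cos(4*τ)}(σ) 5*σ/(σ^2 + 16)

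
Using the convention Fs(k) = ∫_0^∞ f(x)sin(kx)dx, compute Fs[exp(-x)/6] k/(6*(k^2 + 1))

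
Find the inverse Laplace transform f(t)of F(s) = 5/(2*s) 5/2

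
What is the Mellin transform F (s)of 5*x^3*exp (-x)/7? 5*gamma (s + 3)/7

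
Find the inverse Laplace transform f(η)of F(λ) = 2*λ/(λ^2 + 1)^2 η*sin(η)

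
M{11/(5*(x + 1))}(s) 11*pi*csc(pi*s)/5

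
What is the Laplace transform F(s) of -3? -3/s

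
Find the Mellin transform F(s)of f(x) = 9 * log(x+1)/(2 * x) -9 * pi * csc(pi * s)/(2 * s - 2)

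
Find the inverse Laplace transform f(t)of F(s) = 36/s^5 3 * t^4/2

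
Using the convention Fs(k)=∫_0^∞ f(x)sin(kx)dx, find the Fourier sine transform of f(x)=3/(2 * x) 3 * pi/4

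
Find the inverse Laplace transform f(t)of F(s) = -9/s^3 -9*t^2/2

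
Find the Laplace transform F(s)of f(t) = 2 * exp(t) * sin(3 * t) 6/((s - 1)^2 + 9)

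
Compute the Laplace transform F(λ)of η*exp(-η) (λ+1)^(-2)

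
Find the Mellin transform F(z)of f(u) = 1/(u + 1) pi * csc(pi * z)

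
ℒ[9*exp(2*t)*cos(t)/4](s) 9*(s - 2)/(4*((s - 2)^2 + 1))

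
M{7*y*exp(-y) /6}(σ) 7*gamma(σ + 1) /6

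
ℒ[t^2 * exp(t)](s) 2/(s - 1)^3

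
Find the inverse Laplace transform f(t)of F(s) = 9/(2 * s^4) 3 * t^3/4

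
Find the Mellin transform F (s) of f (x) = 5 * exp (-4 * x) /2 5 * gamma (s) / (2 * 2^ (2 * s) ) 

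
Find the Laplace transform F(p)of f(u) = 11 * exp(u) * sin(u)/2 11/(2 * ((p - 1)^2 + 1))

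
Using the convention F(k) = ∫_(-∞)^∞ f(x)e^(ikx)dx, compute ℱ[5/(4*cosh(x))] 5*pi/(4*cosh(pi*k/2))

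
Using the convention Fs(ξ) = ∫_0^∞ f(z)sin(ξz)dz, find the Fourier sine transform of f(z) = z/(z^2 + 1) pi * exp(-ξ)/2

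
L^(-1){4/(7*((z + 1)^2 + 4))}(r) 2*exp(-r)*sin(2*r)/7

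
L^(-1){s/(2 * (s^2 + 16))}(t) cos(4 * t)/2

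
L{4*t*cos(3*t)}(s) 4*(s^2-9)/(s^2+9)^2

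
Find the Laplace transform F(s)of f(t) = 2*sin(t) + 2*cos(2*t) 2*s/(s^2 + 4) + 2/(s^2 + 1)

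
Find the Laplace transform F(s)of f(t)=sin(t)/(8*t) atan(1/s)/8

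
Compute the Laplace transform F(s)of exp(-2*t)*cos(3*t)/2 (s + 2)/(2*((s + 2)^2 + 9))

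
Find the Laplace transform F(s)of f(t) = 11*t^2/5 22/(5*s^3)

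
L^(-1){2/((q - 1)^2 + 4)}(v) exp(v)*sin(2*v)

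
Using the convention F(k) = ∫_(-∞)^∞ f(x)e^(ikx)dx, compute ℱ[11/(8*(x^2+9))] 11*pi*exp(-3*Abs(k))/24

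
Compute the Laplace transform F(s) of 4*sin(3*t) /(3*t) 4*atan(3/s) /3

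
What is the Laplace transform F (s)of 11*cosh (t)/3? 11*s/ (3*(s^2 - 1))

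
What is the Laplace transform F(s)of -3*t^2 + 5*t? 5/s^2 - 6/s^3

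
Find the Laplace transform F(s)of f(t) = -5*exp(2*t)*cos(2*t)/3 5*(2 - s)/(3*((s - 2)^2 + 4))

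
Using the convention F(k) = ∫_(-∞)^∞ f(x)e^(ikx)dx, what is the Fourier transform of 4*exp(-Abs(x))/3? 8/(3*(k^2 + 1))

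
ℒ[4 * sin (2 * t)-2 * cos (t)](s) 8/ (s^2 + 4)-2 * s/ (s^2 + 1)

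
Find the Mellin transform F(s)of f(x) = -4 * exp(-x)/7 -4 * gamma(s)/7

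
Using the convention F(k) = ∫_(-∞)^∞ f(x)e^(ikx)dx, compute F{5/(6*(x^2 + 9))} 5*pi*exp(-3*Abs(k))/18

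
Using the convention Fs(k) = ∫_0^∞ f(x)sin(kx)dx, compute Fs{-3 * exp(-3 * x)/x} -3 * atan(k/3)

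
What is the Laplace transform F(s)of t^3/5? 6/(5 * s^4)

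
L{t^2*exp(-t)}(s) 2/(s + 1)^3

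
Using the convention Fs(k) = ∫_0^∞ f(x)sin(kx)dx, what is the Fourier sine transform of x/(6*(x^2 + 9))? pi*exp(-3*k)/12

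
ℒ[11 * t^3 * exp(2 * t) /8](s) 33/(4 * (s - 2) ^4) 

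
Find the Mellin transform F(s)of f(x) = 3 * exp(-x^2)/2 3 * gamma(s/2)/4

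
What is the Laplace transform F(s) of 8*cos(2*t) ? 8*s/(s^2 + 4) 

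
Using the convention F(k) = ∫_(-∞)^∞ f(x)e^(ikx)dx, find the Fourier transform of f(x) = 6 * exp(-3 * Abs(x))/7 36/(7 * (k^2 + 9))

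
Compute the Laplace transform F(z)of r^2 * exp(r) 2/(z - 1)^3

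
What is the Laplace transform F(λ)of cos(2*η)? λ/(λ^2 + 4)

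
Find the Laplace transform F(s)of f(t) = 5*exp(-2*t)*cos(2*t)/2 5*(s + 2)/(2*((s + 2)^2 + 4))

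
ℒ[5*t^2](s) 10/s^3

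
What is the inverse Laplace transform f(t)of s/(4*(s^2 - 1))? cosh(t)/4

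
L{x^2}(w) 2/w^3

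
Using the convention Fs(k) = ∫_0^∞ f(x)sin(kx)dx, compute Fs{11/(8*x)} 11*pi/16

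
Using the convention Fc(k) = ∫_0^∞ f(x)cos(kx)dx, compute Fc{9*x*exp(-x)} 9*(1 - k^2)/(k^2+1)^2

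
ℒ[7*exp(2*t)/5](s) 7/(5*(s - 2))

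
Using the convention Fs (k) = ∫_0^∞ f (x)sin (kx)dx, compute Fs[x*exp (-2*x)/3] 4*k/ (3*(k^2+4)^2)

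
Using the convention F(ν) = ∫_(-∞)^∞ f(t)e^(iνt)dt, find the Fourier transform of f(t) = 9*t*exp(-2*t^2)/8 9*sqrt(2)*I*sqrt(pi)*ν*exp(-ν^2/8)/64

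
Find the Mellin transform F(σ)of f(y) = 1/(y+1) pi*csc(pi*σ)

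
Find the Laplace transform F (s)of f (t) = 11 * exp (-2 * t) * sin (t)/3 11/ (3 * ( (s + 2)^2 + 1))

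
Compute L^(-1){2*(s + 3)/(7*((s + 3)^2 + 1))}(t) 2*exp(-3*t)*cos(t)/7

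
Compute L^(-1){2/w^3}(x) x^2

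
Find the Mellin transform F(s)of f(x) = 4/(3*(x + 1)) 4*pi*csc(pi*s)/3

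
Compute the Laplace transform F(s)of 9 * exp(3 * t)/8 9/(8 * (s - 3))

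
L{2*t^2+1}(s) 4/s^3+1/s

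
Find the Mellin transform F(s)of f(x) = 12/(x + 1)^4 2*gamma(s)*gamma(4 - s)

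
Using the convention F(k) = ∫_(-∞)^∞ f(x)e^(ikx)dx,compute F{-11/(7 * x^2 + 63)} -11 * pi * exp(-3 * Abs(k))/21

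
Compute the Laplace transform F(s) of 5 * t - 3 5/s^2 - 3/s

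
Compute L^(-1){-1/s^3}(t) -t^2/2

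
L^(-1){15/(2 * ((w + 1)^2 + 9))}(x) 5 * exp(-x) * sin(3 * x)/2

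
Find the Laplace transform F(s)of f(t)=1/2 1/(2*s)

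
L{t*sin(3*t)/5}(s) 6*s/(5*(s^2 + 9)^2)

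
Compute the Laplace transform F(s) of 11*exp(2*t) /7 11/(7*(s - 2) ) 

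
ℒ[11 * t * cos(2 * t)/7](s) 11 * (s^2 - 4)/(7 * (s^2 + 4)^2)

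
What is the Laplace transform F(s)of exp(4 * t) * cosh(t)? (s - 4)/((s - 4)^2 - 1)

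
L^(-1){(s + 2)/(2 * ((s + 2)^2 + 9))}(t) exp(-2 * t) * cos(3 * t)/2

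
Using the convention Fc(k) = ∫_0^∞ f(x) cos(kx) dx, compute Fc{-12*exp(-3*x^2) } -2*sqrt(3)*sqrt(pi)*exp(-k^2/12) 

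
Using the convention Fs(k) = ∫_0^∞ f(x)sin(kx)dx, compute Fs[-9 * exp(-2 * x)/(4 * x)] -9 * atan(k/2)/4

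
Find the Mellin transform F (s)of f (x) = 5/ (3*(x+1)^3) 5*pi*(s - 2)*(s - 1)/ (6*sin (pi*s))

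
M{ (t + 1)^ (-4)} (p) gamma (p)*gamma (4 - p)/6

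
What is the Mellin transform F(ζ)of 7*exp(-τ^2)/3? 7*gamma(ζ/2)/6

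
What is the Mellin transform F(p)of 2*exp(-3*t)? 2*gamma(p)/3^p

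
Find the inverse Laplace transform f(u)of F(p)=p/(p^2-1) cosh(u)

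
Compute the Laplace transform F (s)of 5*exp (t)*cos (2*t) 5*(s - 1)/ ( (s - 1)^2 + 4)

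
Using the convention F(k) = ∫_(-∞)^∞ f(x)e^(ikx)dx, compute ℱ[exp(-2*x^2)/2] sqrt(2)*sqrt(pi)*exp(-k^2/8)/4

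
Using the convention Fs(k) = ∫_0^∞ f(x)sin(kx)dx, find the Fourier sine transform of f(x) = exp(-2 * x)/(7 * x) atan(k/2)/7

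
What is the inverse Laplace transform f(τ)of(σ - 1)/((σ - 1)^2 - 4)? exp(τ) * cosh(2 * τ)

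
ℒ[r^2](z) 2/z^3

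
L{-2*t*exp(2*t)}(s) -2/(s - 2)^2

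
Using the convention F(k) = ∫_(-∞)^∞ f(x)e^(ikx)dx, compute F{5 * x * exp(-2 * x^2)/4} 5 * sqrt(2) * I * sqrt(pi) * k * exp(-k^2/8)/32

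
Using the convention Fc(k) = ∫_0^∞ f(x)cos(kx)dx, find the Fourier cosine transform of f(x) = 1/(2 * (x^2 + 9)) pi * exp(-3 * k)/12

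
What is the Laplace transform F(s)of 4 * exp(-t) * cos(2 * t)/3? 4 * (s + 1)/(3 * ((s + 1)^2 + 4))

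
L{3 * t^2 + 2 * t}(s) 6/s^3 + 2/s^2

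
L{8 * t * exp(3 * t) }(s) 8/(s - 3) ^2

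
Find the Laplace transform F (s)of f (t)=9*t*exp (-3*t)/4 9/ (4*(s + 3)^2)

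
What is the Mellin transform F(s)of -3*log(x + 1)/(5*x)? 3*pi*csc(pi*s)/(5*(s - 1))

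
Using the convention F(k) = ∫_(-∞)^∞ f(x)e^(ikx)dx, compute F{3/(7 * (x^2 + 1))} 3 * pi * exp(-Abs(k))/7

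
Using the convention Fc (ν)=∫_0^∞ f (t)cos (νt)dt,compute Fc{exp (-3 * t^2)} sqrt (3) * sqrt (pi) * exp (-ν^2/12)/6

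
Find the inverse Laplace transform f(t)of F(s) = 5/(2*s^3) 5*t^2/4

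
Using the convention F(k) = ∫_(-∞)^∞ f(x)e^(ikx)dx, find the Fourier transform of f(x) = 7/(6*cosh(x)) 7*pi/(6*cosh(pi*k/2))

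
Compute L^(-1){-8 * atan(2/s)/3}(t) -8 * sin(2 * t)/(3 * t)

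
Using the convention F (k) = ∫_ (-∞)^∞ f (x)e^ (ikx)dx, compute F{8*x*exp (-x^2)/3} 4*I*sqrt (pi)*k*exp (-k^2/4)/3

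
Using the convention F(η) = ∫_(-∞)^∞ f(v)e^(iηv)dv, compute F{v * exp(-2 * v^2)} sqrt(2) * I * sqrt(pi) * η * exp(-η^2/8)/8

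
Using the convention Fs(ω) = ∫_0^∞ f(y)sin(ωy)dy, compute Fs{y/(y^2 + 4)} pi * exp(-2 * ω)/2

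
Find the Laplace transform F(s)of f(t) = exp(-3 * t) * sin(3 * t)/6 1/(2 * ((s+3)^2+9))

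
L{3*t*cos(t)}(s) 3*(s^2-1)/(s^2 + 1)^2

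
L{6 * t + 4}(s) 6/s^2 + 4/s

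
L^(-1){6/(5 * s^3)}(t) 3 * t^2/5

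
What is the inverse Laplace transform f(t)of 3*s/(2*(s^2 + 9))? 3*cos(3*t)/2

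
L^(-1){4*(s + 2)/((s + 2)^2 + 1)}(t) 4*exp(-2*t)*cos(t)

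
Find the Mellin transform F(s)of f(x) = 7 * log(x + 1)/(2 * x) -7 * pi * csc(pi * s)/(2 * s - 2)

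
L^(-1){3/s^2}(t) 3 * t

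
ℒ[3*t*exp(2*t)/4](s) 3/(4*(s - 2)^2)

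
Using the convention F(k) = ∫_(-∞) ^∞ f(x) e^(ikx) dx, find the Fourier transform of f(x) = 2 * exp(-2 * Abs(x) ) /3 8/(3 * (k^2 + 4) ) 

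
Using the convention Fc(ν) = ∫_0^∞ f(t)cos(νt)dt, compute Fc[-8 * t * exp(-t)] 8 * (ν^2 - 1)/(ν^2 + 1)^2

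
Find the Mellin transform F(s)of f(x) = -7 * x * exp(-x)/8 -7 * gamma(s + 1)/8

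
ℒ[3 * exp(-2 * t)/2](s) 3/(2 * (s + 2))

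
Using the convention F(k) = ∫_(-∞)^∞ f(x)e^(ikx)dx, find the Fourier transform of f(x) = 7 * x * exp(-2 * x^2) 7 * sqrt(2) * I * sqrt(pi) * k * exp(-k^2/8)/8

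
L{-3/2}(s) -3/(2*s) 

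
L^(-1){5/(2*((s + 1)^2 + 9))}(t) 5*exp(-t)*sin(3*t)/6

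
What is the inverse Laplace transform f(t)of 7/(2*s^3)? 7*t^2/4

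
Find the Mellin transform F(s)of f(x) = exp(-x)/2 gamma(s)/2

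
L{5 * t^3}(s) 30/s^4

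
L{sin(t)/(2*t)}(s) atan(1/s)/2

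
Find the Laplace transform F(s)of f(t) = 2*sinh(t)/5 2/(5*(s^2 - 1))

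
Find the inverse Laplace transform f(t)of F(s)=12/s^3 6 * t^2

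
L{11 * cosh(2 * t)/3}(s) 11 * s/(3 * (s^2 - 4))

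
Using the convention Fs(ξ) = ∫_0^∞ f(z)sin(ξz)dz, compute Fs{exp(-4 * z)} ξ/(ξ^2+16)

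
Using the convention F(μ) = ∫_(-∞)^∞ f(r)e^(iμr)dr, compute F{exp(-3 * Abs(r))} 6/(μ^2 + 9)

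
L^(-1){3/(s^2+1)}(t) 3*sin(t)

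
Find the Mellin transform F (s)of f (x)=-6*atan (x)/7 3*pi*sec (pi*s/2)/ (7*s)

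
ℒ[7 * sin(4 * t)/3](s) 28/(3 * (s^2 + 16))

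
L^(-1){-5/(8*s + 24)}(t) -5*exp(-3*t)/8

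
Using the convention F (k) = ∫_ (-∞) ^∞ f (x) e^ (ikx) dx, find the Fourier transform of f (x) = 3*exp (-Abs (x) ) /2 3/ (k^2 + 1) 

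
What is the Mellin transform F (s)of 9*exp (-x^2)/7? 9*gamma (s/2)/14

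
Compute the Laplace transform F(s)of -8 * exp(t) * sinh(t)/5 -8/(5 * s * (s - 2))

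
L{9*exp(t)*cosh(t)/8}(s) 9*(s - 1)/(8*s*(s - 2))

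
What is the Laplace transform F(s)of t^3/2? 3/s^4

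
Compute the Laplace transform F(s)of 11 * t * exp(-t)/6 11/(6 * (s + 1)^2)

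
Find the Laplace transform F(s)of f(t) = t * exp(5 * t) (s - 5)^(-2)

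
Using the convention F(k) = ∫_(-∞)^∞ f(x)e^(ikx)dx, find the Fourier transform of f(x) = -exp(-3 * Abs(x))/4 -3/(2 * k^2 + 18)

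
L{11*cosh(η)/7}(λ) 11*λ/(7*(λ^2 - 1))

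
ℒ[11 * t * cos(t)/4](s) 11 * (s^2-1)/(4 * (s^2 + 1)^2)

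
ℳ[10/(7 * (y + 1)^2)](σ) -10 * pi * (σ - 1)/(7 * sin(pi * σ))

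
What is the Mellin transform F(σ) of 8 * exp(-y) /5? 8 * gamma(σ) /5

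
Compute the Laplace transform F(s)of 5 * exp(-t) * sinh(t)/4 5/(4 * s * (s + 2))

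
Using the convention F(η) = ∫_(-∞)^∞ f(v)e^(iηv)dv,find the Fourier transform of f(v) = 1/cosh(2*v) pi/(2*cosh(pi*η/4))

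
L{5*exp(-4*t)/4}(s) 5/(4*(s + 4))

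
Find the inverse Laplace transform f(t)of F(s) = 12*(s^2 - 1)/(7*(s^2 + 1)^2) 12*t*cos(t)/7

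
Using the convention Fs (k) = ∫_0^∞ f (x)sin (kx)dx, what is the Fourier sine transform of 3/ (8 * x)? 3 * pi/16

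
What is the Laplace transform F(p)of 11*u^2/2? 11/p^3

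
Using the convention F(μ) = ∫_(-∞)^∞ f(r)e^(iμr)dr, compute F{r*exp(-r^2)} I*sqrt(pi)*μ*exp(-μ^2/4)/2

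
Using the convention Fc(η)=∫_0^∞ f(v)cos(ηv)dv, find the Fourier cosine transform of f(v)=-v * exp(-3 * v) (η^2 - 9)/(η^2+9)^2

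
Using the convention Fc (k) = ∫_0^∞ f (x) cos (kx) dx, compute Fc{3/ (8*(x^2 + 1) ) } 3*pi*exp (-k) /16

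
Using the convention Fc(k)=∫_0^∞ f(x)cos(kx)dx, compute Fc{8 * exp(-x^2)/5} 4 * sqrt(pi) * exp(-k^2/4)/5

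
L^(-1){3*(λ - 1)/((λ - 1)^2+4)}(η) 3*exp(η)*cos(2*η)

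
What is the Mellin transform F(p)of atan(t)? -pi*sec(pi*p/2)/(2*p)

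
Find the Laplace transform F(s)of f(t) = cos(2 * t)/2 s/(2 * (s^2 + 4))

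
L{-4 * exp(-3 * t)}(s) -4/(s + 3)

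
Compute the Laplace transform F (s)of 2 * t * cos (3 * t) 2 * (s^2 - 9)/ (s^2 + 9)^2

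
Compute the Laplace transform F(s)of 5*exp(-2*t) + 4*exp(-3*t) 4/(s + 3) + 5/(s + 2)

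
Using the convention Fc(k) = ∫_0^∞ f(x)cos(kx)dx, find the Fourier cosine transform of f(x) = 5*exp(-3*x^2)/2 5*sqrt(3)*sqrt(pi)*exp(-k^2/12)/12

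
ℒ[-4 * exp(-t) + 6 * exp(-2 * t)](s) 6/(s + 2) - 4/(s + 1)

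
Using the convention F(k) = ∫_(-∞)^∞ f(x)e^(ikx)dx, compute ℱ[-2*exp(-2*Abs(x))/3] -8/(3*k^2+12)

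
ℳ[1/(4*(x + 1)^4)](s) gamma(s)*gamma(4 - s)/24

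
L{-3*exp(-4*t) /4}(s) -3/(4*s + 16) 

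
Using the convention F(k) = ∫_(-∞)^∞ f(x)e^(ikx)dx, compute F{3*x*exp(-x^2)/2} 3*I*sqrt(pi)*k*exp(-k^2/4)/4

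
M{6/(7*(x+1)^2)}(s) -6*pi*(s - 1)/(7*sin(pi*s))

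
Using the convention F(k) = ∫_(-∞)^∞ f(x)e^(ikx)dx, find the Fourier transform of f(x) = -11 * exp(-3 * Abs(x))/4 -33/(2 * k^2 + 18)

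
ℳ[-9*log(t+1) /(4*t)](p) 9*pi*csc(pi*p) /(4*(p - 1) ) 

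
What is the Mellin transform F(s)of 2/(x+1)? 2*pi*csc(pi*s)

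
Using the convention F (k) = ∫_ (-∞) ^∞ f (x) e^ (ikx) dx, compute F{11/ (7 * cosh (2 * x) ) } 11 * pi/ (14 * cosh (pi * k/4) ) 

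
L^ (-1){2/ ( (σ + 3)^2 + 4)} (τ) exp (-3 * τ) * sin (2 * τ)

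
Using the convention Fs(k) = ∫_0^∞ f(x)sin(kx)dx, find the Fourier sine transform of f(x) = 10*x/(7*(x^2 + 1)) 5*pi*exp(-k)/7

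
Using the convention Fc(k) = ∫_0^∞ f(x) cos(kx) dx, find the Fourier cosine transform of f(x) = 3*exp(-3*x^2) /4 sqrt(3)*sqrt(pi)*exp(-k^2/12) /8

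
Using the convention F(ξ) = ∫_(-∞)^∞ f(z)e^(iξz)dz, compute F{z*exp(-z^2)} I*sqrt(pi)*ξ*exp(-ξ^2/4)/2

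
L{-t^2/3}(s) -2/(3*s^3)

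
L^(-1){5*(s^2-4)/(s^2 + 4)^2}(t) 5*t*cos(2*t)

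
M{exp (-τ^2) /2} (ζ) gamma (ζ/2) /4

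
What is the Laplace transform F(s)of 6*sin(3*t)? 18/(s^2+9)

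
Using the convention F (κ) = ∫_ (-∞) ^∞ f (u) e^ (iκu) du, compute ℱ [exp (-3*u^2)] sqrt (3)*sqrt (pi)*exp (-κ^2/12) /3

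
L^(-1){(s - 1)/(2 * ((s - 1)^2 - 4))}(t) exp(t) * cosh(2 * t)/2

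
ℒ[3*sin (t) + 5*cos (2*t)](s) 5*s/ (s^2 + 4) + 3/ (s^2 + 1)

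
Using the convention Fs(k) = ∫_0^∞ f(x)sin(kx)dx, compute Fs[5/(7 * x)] 5 * pi/14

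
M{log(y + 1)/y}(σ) -pi * csc(pi * σ)/(σ - 1)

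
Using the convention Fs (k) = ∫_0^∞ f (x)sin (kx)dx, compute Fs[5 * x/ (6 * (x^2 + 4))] 5 * pi * exp (-2 * k)/12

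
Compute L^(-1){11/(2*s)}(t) 11/2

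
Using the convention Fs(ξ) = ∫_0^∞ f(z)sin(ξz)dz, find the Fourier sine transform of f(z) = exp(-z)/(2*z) atan(ξ)/2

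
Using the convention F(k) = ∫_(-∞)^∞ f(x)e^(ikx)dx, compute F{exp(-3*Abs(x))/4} 3/(2*(k^2 + 9))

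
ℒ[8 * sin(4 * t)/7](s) 32/(7 * (s^2+16))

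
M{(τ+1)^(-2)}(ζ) (-pi * ζ+pi)/sin(pi * ζ)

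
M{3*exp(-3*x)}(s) 3^(1 - s)*gamma(s)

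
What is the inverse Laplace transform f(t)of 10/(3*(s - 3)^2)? 10*t*exp(3*t)/3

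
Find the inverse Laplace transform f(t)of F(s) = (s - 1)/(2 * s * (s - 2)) exp(t) * cosh(t)/2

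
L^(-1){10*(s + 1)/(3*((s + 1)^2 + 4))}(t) 10*exp(-t)*cos(2*t)/3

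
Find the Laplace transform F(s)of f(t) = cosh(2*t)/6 s/(6*(s^2 - 4))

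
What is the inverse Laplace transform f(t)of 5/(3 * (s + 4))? 5 * exp(-4 * t)/3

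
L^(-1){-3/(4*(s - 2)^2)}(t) -3*t*exp(2*t)/4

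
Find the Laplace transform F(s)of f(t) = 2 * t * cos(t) 2 * (s^2 - 1)/(s^2 + 1)^2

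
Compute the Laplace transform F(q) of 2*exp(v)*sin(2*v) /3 4/(3*((q - 1) ^2 + 4) ) 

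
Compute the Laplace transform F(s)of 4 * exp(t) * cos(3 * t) 4 * (s - 1)/((s - 1)^2 + 9)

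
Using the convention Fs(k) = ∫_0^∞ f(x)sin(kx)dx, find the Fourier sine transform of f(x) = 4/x 2 * pi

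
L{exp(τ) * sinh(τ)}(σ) 1/(σ * (σ - 2))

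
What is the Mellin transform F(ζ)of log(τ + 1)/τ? -pi * csc(pi * ζ)/(ζ - 1)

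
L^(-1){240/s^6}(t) 2 * t^5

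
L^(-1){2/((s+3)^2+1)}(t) 2*exp(-3*t)*sin(t)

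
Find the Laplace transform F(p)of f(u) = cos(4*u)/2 p/(2*(p^2 + 16))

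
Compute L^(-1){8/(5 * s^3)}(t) 4 * t^2/5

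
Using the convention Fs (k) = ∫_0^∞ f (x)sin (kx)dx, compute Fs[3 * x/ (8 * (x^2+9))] 3 * pi * exp (-3 * k)/16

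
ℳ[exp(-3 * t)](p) gamma(p)/3^p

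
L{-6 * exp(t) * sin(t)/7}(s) -6/(7 * (s - 1)^2 + 7)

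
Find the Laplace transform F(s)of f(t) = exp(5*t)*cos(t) (s - 5)/((s - 5)^2 + 1)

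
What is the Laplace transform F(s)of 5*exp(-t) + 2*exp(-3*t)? 2/(s + 3) + 5/(s + 1)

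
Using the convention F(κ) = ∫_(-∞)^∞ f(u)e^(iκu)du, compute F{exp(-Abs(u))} 2/(κ^2 + 1)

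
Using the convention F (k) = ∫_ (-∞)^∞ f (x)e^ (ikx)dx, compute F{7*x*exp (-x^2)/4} 7*I*sqrt (pi)*k*exp (-k^2/4)/8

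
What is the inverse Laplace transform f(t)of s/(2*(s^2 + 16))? cos(4*t)/2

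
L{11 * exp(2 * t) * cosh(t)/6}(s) 11 * (s - 2)/(6 * ((s - 2)^2 - 1))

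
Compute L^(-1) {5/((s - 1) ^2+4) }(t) 5*exp(t)*sin(2*t) /2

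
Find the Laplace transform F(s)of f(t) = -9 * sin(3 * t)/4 -27/(4 * s^2 + 36)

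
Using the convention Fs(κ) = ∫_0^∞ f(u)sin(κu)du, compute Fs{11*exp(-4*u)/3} 11*κ/(3*(κ^2+16))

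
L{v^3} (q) 6/q^4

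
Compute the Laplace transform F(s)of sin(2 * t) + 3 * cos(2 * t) 2/(s^2 + 4) + 3 * s/(s^2 + 4)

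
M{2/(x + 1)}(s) 2*pi*csc(pi*s)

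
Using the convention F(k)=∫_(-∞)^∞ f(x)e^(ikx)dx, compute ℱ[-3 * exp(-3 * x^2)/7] -sqrt(3) * sqrt(pi) * exp(-k^2/12)/7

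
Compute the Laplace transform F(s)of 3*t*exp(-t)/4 3/(4*(s + 1)^2)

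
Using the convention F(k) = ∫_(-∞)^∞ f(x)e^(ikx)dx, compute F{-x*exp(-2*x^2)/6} -sqrt(2)*I*sqrt(pi)*k*exp(-k^2/8)/48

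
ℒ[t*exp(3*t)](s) (s - 3)^(-2)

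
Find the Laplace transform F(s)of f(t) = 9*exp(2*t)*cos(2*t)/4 9*(s - 2)/(4*((s - 2)^2 + 4))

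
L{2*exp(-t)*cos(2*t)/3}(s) 2*(s + 1)/(3*((s + 1)^2 + 4))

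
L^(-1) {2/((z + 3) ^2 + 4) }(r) exp(-3*r)*sin(2*r) 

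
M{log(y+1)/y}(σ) -pi * csc(pi * σ)/(σ - 1)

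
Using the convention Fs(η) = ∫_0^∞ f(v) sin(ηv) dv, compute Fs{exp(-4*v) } η/(η^2 + 16) 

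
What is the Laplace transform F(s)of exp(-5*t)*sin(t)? 1/((s + 5)^2 + 1)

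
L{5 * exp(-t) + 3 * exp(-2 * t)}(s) 5/(s + 1) + 3/(s + 2)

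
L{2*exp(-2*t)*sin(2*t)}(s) 4/((s + 2)^2 + 4)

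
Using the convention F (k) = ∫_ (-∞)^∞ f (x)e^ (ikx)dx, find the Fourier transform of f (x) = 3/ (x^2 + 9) pi*exp (-3*Abs (k))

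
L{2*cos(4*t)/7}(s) 2*s/(7*(s^2 + 16))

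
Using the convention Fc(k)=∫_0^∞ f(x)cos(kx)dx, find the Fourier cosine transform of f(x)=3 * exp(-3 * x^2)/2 sqrt(3) * sqrt(pi) * exp(-k^2/12)/4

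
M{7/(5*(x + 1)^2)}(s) -7*pi*(s - 1)/(5*sin(pi*s))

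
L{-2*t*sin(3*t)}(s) -12*s/(s^2 + 9)^2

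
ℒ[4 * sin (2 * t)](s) 8/ (s^2 + 4)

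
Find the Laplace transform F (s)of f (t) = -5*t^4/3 -40/s^5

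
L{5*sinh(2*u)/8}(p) 5/(4*(p^2-4))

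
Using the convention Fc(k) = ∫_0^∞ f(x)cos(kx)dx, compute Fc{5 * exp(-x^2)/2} 5 * sqrt(pi) * exp(-k^2/4)/4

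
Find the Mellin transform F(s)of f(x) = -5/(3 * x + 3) -5 * pi * csc(pi * s)/3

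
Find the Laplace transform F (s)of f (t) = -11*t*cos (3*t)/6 11*(9 - s^2)/ (6*(s^2 + 9)^2)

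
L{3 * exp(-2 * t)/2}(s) 3/(2 * (s + 2))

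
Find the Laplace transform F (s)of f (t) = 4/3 4/ (3 * s)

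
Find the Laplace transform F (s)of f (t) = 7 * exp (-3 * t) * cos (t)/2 7 * (s + 3)/ (2 * ( (s + 3)^2 + 1))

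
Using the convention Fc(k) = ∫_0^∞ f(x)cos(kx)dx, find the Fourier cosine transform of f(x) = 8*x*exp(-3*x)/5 8*(9 - k^2)/(5*(k^2 + 9)^2)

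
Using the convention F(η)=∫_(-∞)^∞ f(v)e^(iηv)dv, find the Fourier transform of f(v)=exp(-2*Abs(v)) 4/(η^2 + 4)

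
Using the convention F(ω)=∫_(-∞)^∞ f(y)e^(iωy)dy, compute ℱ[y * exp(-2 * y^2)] sqrt(2) * I * sqrt(pi) * ω * exp(-ω^2/8)/8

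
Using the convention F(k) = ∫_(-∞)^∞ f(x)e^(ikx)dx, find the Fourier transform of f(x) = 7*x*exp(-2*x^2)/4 7*sqrt(2)*I*sqrt(pi)*k*exp(-k^2/8)/32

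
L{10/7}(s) 10/(7*s)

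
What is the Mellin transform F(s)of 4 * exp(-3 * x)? 4 * gamma(s)/3^s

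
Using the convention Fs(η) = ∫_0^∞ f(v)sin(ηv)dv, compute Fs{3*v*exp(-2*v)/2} 6*η/(η^2 + 4)^2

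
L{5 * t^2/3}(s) 10/(3 * s^3)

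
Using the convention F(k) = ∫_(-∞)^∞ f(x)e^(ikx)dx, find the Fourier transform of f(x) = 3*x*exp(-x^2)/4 3*I*sqrt(pi)*k*exp(-k^2/4)/8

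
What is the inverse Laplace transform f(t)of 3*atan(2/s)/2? 3*sin(2*t)/(2*t)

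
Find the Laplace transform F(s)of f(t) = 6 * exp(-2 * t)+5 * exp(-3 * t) 6/(s+2)+5/(s+3)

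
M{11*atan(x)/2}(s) -11*pi*sec(pi*s/2)/(4*s)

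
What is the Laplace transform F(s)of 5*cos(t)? 5*s/(s^2 + 1)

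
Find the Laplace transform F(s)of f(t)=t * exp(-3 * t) (s+3)^(-2)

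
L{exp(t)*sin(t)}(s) 1/((s - 1)^2 + 1)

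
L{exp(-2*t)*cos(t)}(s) (s+2)/((s+2)^2+1)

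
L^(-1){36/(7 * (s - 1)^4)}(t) 6 * t^3 * exp(t)/7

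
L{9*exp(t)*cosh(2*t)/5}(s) 9*(s - 1)/(5*((s - 1)^2-4))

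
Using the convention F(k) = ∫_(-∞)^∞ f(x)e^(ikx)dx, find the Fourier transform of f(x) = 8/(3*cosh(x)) 8*pi/(3*cosh(pi*k/2))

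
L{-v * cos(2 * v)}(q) (4 - q^2)/(q^2+4)^2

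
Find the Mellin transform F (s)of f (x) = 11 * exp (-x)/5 11 * gamma (s)/5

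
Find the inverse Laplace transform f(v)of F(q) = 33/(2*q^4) 11*v^3/4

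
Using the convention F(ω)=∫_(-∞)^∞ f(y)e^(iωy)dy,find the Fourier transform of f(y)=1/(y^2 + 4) pi*exp(-2*Abs(ω))/2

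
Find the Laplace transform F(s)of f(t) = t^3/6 s^(-4)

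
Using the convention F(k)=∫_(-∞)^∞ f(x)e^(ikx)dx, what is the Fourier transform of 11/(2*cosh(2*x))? 11*pi/(4*cosh(pi*k/4))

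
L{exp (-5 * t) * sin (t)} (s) 1/ ( (s + 5)^2 + 1)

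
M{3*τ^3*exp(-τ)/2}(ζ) 3*gamma(ζ + 3)/2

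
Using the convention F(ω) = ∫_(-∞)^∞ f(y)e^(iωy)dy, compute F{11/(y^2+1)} 11*pi*exp(-Abs(ω))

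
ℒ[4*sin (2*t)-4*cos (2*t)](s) 8/ (s^2+4)-4*s/ (s^2+4)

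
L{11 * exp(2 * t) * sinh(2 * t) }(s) 22/(s * (s - 4) ) 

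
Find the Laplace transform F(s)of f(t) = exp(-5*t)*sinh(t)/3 1/(3*((s + 5)^2 - 1))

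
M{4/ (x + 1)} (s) 4*pi*csc (pi*s)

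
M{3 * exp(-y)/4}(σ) 3 * gamma(σ)/4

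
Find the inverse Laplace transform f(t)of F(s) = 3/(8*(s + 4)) 3*exp(-4*t)/8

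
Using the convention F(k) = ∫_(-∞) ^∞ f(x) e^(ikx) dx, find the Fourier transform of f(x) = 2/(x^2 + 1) 2*pi*exp(-Abs(k) ) 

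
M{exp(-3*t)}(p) gamma(p)/3^p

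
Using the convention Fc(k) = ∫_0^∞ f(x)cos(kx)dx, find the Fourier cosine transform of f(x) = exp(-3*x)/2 3/(2*(k^2 + 9))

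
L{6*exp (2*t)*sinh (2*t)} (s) 12/ (s*(s - 4))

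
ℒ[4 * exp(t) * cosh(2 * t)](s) 4 * (s - 1)/((s - 1)^2 - 4)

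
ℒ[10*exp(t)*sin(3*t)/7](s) 30/(7*((s - 1)^2 + 9))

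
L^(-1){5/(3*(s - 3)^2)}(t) 5*t*exp(3*t)/3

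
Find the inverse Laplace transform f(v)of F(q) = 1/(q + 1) exp(-v)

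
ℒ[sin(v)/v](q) atan(1/q)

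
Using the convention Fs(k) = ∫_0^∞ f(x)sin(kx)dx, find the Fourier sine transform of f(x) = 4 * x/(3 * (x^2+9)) 2 * pi * exp(-3 * k)/3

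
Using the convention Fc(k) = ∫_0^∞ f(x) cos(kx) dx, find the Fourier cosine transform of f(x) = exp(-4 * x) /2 2/(k^2+16) 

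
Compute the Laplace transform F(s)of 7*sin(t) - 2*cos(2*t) 7/(s^2 + 1) - 2*s/(s^2 + 4)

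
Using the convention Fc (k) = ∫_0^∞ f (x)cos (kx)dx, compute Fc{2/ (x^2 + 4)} pi * exp (-2 * k)/2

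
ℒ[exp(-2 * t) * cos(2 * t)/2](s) (s + 2)/(2 * ((s + 2)^2 + 4))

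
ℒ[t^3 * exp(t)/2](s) 3/(s - 1)^4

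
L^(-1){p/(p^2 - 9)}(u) cosh(3*u)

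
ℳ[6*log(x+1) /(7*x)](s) -6*pi*csc(pi*s) /(7*s - 7) 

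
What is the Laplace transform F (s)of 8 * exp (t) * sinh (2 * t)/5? 16/ (5 * ( (s - 1)^2 - 4))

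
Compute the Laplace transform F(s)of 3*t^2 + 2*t 2/s^2 + 6/s^3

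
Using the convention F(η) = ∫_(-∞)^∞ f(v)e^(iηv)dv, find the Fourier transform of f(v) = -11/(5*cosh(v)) -11*pi/(5*cosh(pi*η/2))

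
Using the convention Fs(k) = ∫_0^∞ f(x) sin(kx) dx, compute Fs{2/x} pi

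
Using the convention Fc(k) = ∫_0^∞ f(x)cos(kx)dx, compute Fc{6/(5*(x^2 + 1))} 3*pi*exp(-k)/5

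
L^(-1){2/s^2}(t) 2 * t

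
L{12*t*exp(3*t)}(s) 12/(s - 3)^2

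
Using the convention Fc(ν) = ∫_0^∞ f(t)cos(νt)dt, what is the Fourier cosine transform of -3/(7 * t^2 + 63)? -pi * exp(-3 * ν)/14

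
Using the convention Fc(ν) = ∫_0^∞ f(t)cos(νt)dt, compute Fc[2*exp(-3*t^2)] sqrt(3)*sqrt(pi)*exp(-ν^2/12)/3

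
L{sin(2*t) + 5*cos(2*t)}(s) 2/(s^2 + 4) + 5*s/(s^2 + 4)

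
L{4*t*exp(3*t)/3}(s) 4/(3*(s - 3)^2)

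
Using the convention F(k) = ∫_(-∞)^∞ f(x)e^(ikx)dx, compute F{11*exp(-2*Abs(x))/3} 44/(3*(k^2 + 4))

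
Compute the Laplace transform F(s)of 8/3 8/(3 * s)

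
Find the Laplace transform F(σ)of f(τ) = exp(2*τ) 1/(σ - 2)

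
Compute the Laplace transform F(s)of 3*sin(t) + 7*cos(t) 7*s/(s^2 + 1) + 3/(s^2 + 1)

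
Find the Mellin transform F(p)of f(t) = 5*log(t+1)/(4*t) -5*pi*csc(pi*p)/(4*p - 4)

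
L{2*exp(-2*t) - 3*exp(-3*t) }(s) 2/(s + 2) - 3/(s + 3) 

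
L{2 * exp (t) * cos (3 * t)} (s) 2 * (s - 1)/ ( (s - 1)^2 + 9)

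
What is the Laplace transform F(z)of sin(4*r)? 4/(z^2 + 16)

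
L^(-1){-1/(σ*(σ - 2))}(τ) -exp(τ)*sinh(τ)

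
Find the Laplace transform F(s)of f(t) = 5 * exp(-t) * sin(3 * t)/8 15/(8 * ((s + 1)^2 + 9))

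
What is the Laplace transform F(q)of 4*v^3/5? 24/(5*q^4)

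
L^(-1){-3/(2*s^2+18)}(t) -sin(3*t)/2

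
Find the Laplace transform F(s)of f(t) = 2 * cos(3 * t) 2 * s/(s^2 + 9)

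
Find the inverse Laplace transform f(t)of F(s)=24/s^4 4*t^3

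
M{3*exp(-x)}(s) 3*gamma(s)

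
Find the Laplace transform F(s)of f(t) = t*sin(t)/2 s/(s^2 + 1)^2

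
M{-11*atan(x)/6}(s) 11*pi*sec(pi*s/2)/(12*s)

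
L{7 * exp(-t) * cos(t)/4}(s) 7 * (s + 1)/(4 * ((s + 1)^2 + 1))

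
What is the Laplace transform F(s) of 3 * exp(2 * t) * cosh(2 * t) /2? 3 * (s - 2) /(2 * s * (s - 4) ) 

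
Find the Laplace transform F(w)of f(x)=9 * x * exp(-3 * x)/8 9/(8 * (w + 3)^2)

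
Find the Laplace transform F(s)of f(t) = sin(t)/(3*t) atan(1/s)/3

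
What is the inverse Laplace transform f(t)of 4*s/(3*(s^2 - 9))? 4*cosh(3*t)/3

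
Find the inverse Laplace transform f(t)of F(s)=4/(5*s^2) 4*t/5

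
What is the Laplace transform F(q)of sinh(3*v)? 3/(q^2 - 9)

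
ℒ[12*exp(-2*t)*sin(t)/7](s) 12/(7*((s+2)^2+1))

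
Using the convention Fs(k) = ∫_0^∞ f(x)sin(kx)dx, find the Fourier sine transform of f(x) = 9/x 9 * pi/2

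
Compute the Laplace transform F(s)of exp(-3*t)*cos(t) (s + 3)/((s + 3)^2 + 1)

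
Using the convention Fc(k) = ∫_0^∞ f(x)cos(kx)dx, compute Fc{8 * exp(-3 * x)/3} 8/(k^2 + 9)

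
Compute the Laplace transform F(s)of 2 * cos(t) 2 * s/(s^2 + 1)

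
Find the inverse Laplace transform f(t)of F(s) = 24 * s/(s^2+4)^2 6 * t * sin(2 * t)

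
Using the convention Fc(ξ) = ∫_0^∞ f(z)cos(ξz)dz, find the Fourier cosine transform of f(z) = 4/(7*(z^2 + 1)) 2*pi*exp(-ξ)/7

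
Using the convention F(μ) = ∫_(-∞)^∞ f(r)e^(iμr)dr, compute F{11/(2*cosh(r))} 11*pi/(2*cosh(pi*μ/2))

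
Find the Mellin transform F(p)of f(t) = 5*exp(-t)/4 5*gamma(p)/4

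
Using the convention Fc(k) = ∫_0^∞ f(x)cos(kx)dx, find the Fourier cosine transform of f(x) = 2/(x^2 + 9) pi*exp(-3*k)/3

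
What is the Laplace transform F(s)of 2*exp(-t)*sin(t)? 2/((s + 1)^2 + 1)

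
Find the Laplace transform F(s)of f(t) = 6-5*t 6/s - 5/s^2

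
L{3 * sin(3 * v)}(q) 9/(q^2 + 9)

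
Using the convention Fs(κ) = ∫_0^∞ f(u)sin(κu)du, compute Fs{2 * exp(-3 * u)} 2 * κ/(κ^2 + 9)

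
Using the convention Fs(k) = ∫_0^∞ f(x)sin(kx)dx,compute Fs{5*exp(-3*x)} 5*k/(k^2 + 9)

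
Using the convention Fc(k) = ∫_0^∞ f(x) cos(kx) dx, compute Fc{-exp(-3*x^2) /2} -sqrt(3)*sqrt(pi)*exp(-k^2/12) /12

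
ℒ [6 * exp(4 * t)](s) 6/(s - 4)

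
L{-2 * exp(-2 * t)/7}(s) -2/(7 * s + 14)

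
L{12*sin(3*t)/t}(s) 12*atan(3/s)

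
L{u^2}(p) 2/p^3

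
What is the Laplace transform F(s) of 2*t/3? 2/(3*s^2) 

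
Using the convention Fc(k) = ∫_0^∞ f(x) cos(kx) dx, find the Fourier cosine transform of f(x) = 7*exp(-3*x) 21/(k^2 + 9) 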